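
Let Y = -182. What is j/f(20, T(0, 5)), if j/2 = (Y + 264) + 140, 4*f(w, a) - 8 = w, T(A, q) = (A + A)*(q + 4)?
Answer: 444/7 ≈ 63.429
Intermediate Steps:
T(A, q) = 2*A*(4 + q) (T(A, q) = (2*A)*(4 + q) = 2*A*(4 + q))
f(w, a) = 2 + w/4
j = 444 (j = 2*((-182 + 264) + 140) = 2*(82 + 140) = 2*222 = 444)
j/f(20, T(0, 5)) = 444/(2 + (¼)*20) = 444/(2 + 5) = 444/7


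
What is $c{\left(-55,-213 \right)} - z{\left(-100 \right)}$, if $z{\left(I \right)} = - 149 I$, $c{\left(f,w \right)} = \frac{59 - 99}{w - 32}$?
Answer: $- \frac{730092}{49} \approx -14900.0$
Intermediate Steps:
$c{\left(f,w \right)} = - \frac{40}{-32 + w}$
$c{\left(-55,-213 \right)} - z{\left(-100 \right)} = - \frac{40}{-32 - 213} - \left(-149\right) \left(-100\right) = - \frac{40}{-245} - 14900 = \left(-40\right) \left(- \frac{1}{245}\right) - 14900 = \frac{8}{49} - 14900 = - \frac{730092}{49}$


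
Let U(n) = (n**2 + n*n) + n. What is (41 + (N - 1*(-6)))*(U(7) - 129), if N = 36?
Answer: -1992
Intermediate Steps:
U(n) = n + 2*n**2 (U(n) = (n**2 + n**2) + n = 2*n**2 + n = n + 2*n**2)
(41 + (N - 1*(-6)))*(U(7) - 129) = (41 + (36 - 1*(-6)))*(7*(1 + 2*7) - 129) = (41 + (36 + 6))*(7*(1 + 14) - 129) = (41 + 42)*(7*15 - 129) = 83*(105 - 129) = 83*(-24) = -1992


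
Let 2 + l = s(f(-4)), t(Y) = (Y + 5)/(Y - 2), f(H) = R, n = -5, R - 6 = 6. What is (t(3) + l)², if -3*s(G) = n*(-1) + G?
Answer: ⅑ ≈ 0.11111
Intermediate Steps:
R = 12 (R = 6 + 6 = 12)
f(H) = 12
s(G) = -5/3 - G/3 (s(G) = -(-5*(-1) + G)/3 = -(5 + G)/3 = -5/3 - G/3)
t(Y) = (5 + Y)/(-2 + Y)
l = -23/3 (l = -2 + (-5/3 - ⅓*12) = -2 + (-5/3 - 4) = -2 - 17/3 = -23/3 ≈ -7.6667)
(t(3) + l)² = ((5 + 3)/(-2 + 3) - 23/3)² = (8/1 - 23/3)² = (1*8 - 23/3)² = (8 - 23/3)² = (⅓)² = ⅑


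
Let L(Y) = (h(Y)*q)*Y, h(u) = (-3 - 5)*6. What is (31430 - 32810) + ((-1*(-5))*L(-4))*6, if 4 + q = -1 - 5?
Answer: -58980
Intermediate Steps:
h(u) = -48 (h(u) = -8*6 = -48)
q = -10 (q = -4 + (-1 - 5) = -4 - 6 = -10)
L(Y) = 480*Y (L(Y) = (-48*(-10))*Y = 480*Y)
(31430 - 32810) + ((-1*(-5))*L(-4))*6 = (31430 - 32810) + ((-1*(-5))*(480*(-4)))*6 = -1380 + (5*(-1920))*6 = -1380 - 9600*6 = -1380 - 57600 = -58980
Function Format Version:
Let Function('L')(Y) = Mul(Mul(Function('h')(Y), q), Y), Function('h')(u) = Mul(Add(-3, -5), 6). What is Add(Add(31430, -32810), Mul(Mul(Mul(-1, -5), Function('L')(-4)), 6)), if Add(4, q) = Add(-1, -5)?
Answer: -58980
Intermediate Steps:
Function('h')(u) = -48 (Function('h')(u) = Mul(-8, 6) = -48)
q = -10 (q = Add(-4, Add(-1, -5)) = Add(-4, -6) = -10)
Function('L')(Y) = Mul(480, Y) (Function('L')(Y) = Mul(Mul(-48, -10), Y) = Mul(480, Y))
Add(Add(31430, -32810), Mul(Mul(Mul(-1, -5), Function('L')(-4)), 6)) = Add(Add(31430, -32810), Mul(Mul(Mul(-1, -5), Mul(480, -4)), 6)) = Add(-1380, Mul(Mul(5, -1920), 6)) = Add(-1380, Mul(-9600, 6)) = Add(-1380, -57600) = -58980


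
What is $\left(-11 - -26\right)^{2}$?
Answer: $225$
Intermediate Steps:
$\left(-11 - -26\right)^{2} = \left(-11 + 26\right)^{2} = 15^{2} = 225$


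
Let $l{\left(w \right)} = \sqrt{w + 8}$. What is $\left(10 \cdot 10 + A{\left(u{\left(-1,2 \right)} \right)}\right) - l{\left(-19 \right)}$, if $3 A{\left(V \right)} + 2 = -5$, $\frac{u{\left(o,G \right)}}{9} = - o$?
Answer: $\frac{293}{3} - i \sqrt{11} \approx 97.667 - 3.3166 i$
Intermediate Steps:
$u{\left(o,G \right)} = - 9 o$ ($u{\left(o,G \right)} = 9 \left(- o\right) = - 9 o$)
$A{\left(V \right)} = - \frac{7}{3}$ ($A{\left(V \right)} = - \frac{2}{3} + \frac{1}{3} \left(-5\right) = - \frac{2}{3} - \frac{5}{3} = - \frac{7}{3}$)
$l{\left(w \right)} = \sqrt{8 + w}$
$\left(10 \cdot 10 + A{\left(u{\left(-1,2 \right)} \right)}\right) - l{\left(-19 \right)} = \left(10 \cdot 10 - \frac{7}{3}\right) - \sqrt{8 - 19} = \left(100 - \frac{7}{3}\right) - \sqrt{-11} = \frac{293}{3} - i \sqrt{11}$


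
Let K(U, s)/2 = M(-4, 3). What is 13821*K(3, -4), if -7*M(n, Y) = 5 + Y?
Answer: -221136/7 ≈ -31591.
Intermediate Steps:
M(n, Y) = -5/7 - Y/7 (M(n, Y) = -(5 + Y)/7 = -5/7 - Y/7)
K(U, s) = -16/7 (K(U, s) = 2*(-5/7 - ⅐*3) = 2*(-5/7 - 3/7) = 2*(-8/7) = -16/7)
13821*K(3, -4) = 13821*(-16/7) = -221136/7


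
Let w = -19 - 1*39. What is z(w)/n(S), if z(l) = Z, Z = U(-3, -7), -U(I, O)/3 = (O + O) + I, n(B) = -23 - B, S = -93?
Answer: 51/70 ≈ 0.72857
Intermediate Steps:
U(I, O) = -6*O - 3*I (U(I, O) = -3*((O + O) + I) = -3*(2*O + I) = -3*(I + 2*O) = -6*O - 3*I)
Z = 51 (Z = -6*(-7) - 3*(-3) = 42 + 9 = 51)
w = -58 (w = -19 - 39 = -58)
z(l) = 51
z(w)/n(S) = 51/(-23 - 1*(-93)) = 51/(-23 + 93) = 51/70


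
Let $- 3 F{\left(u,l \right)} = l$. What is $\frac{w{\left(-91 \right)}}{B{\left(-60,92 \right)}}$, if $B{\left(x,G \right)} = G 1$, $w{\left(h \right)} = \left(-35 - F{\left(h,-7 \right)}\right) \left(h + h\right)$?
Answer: $\frac{5096}{69} \approx 73.855$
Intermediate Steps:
$F{\left(u,l \right)} = - \frac{l}{3}$
$w{\left(h \right)} = - \frac{224 h}{3}$ ($w{\left(h \right)} = \left(-35 - \left(- \frac{1}{3}\right) \left(-7\right)\right) \left(h + h\right) = \left(-35 - \frac{7}{3}\right) 2 h = - \frac{112 \cdot 2 h}{3} = - \frac{224 h}{3}$)
$B{\left(x,G \right)} = G$
$\frac{w{\left(-91 \right)}}{B{\left(-60,92 \right)}} = \frac{\left(- \frac{224}{3}\right) \left(-91\right)}{92} = \frac{20384}{3} \cdot \frac{1}{92} = \frac{5096}{69}$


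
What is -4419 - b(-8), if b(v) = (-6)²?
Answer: -4455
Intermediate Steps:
b(v) = 36
-4419 - b(-8) = -4419 - 1*36 = -4419 - 36 = -4455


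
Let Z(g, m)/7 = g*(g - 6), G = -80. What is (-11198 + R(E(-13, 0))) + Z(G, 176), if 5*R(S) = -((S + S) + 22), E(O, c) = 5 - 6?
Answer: 36958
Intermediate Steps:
E(O, c) = -1
R(S) = -22/5 - 2*S/5 (R(S) = (-((S + S) + 22))/5 = (-(2*S + 22))/5 = (-(22 + 2*S))/5 = (-22 - 2*S)/5 = -22/5 - 2*S/5)
Z(g, m) = 7*g*(-6 + g) (Z(g, m) = 7*(g*(g - 6)) = 7*(g*(-6 + g)) = 7*g*(-6 + g))
(-11198 + R(E(-13, 0))) + Z(G, 176) = (-11198 + (-22/5 - ⅖*(-1))) + 7*(-80)*(-6 - 80) = (-11198 + (-22/5 + ⅖)) + 7*(-80)*(-86) = (-11198 - 4) + 48160 = -11202 + 48160 = 36958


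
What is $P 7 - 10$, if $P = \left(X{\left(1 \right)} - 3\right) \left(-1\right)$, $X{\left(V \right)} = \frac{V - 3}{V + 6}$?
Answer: $13$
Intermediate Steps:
$X{\left(V \right)} = \frac{-3 + V}{6 + V}$
$P = \frac{23}{7}$ ($P = \left(\frac{-3 + 1}{6 + 1} - 3\right) \left(-1\right) = \left(\frac{1}{7} \left(-2\right) - 3\right) \left(-1\right) = \left(- \frac{2}{7} - 3\right) \left(-1\right) = \left(- \frac{23}{7}\right) \left(-1\right) = \frac{23}{7} \approx 3.2857$)
$P 7 - 10 = \frac{23}{7} \cdot 7 - 10 = 23 - 10 = 13$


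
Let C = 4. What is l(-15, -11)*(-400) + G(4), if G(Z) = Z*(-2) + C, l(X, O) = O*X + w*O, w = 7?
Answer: -35204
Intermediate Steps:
l(X, O) = 7*O + O*X (l(X, O) = O*X + 7*O = 7*O + O*X)
G(Z) = 4 - 2*Z (G(Z) = Z*(-2) + 4 = -2*Z + 4 = 4 - 2*Z)
l(-15, -11)*(-400) + G(4) = -11*(7 - 15)*(-400) + (4 - 2*4) = -11*(-8)*(-400) + (4 - 8) = 88*(-400) - 4 = -35200 - 4 = -35204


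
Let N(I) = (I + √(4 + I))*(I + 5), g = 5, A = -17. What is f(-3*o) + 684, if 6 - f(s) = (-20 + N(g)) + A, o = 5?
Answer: 647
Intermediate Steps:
N(I) = (5 + I)*(I + √(4 + I)) (N(I) = (I + √(4 + I))*(5 + I) = (5 + I)*(I + √(4 + I)))
f(s) = -37 (f(s) = 6 - ((-20 + (5² + 5*5 + 5*√(4 + 5) + 5*√(4 + 5))) - 17) = 6 - ((-20 + (25 + 25 + 5*√9 + 5*√9)) - 17) = 6 - ((-20 + (25 + 25 + 5*3 + 5*3)) - 17) = 6 - ((-20 + (25 + 25 + 15 + 15)) - 17) = 6 - ((-20 + 80) - 17) = 6 - (60 - 17) = 6 - 1*43 = 6 - 43 = -37)
f(-3*o) + 684 = -37 + 684 = 647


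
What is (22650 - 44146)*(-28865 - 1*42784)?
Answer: 1540166904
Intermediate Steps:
(22650 - 44146)*(-28865 - 1*42784) = -21496*(-28865 - 42784) = -21496*(-71649) = 1540166904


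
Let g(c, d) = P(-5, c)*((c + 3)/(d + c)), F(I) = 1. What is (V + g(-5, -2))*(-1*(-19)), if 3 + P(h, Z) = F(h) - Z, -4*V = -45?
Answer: 6441/28 ≈ 230.04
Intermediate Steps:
V = 45/4 (V = -1/4*(-45) = 45/4 ≈ 11.250)
P(h, Z) = -2 - Z (P(h, Z) = -3 + (1 - Z) = -2 - Z)
g(c, d) = (-2 - c)*(3 + c)/(c + d) (g(c, d) = (-2 - c)*((c + 3)/(d + c)) = (-2 - c)*((3 + c)/(c + d)) = (-2 - c)*(3 + c)/(c + d))
(V + g(-5, -2))*(-1*(-19)) = (45/4 - (2 - 5)*(3 - 5)/(-5 - 2))*(-1*(-19)) = (45/4 - 1*(-3)*(-2)/(-7))*19 = (45/4 - 1*(-1/7)*(-3)*(-2))*19 = (45/4 + 6/7)*19 = (339/28)*19 = 6441/28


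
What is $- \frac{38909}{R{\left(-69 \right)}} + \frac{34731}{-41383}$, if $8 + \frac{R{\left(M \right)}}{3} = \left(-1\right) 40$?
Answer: $\frac{1605169883}{5959152} \approx 269.36$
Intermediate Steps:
$R{\left(M \right)} = -144$ ($R{\left(M \right)} = -24 + 3 \left(\left(-1\right) 40\right) = -24 + 3 \left(-40\right) = -24 - 120 = -144$)
$- \frac{38909}{R{\left(-69 \right)}} + \frac{34731}{-41383} = - \frac{38909}{-144} + \frac{34731}{-41383} = \left(-38909\right) \left(- \frac{1}{144}\right) + 34731 \left(- \frac{1}{41383}\right) = \frac{38909}{144} - \frac{34731}{41383} = \frac{1605169883}{5959152}$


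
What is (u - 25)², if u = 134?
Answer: 11881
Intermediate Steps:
(u - 25)² = (134 - 25)² = 109² = 11881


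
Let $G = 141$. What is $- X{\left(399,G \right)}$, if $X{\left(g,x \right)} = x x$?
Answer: $-19881$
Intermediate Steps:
$X{\left(g,x \right)} = x^{2}$
$- X{\left(399,G \right)} = - 141^{2} = \left(-1\right) 19881 = -19881$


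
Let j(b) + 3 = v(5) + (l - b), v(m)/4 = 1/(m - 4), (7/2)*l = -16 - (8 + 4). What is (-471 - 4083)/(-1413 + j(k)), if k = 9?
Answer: 4554/1429 ≈ 3.1868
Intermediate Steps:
l = -8 (l = 2*(-16 - (8 + 4))/7 = 2*(-16 - 1*12)/7 = 2*(-16 - 12)/7 = (2/7)*(-28) = -8)
v(m) = 4/(-4 + m) (v(m) = 4/(m - 4) = 4/(-4 + m))
j(b) = -7 - b (j(b) = -3 + (4/(-4 + 5) + (-8 - b)) = -3 + (4/1 + (-8 - b)) = -3 + (4*1 + (-8 - b)) = -3 + (4 + (-8 - b)) = -3 + (-4 - b) = -7 - b)
(-471 - 4083)/(-1413 + j(k)) = (-471 - 4083)/(-1413 + (-7 - 1*9)) = -4554/(-1413 + (-7 - 9)) = -4554/(-1413 - 16) = -4554/(-1429) = -4554*(-1/1429) = 4554/1429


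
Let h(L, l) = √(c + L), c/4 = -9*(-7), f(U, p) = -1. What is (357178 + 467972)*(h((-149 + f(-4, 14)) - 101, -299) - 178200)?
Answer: -147040904850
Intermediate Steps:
c = 252 (c = 4*(-9*(-7)) = 4*63 = 252)
h(L, l) = √(252 + L)
(357178 + 467972)*(h((-149 + f(-4, 14)) - 101, -299) - 178200) = (357178 + 467972)*(√(252 + ((-149 - 1) - 101)) - 178200) = 825150*(√(252 + (-150 - 101)) - 178200) = 825150*(√(252 - 251) - 178200) = 825150*(√1 - 178200) = 825150*(1 - 178200) = 825150*(-178199) = -147040904850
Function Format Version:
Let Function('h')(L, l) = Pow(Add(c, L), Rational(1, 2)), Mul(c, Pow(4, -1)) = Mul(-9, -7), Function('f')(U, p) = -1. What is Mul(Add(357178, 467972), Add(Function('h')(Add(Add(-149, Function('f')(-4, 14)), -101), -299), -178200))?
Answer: -147040904850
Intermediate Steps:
c = 252 (c = Mul(4, Mul(-9, -7)) = Mul(4, 63) = 252)
Function('h')(L, l) = Pow(Add(252, L), Rational(1, 2))
Mul(Add(357178, 467972), Add(Function('h')(Add(Add(-149, Function('f')(-4, 14)), -101), -299), -178200)) = Mul(Add(357178, 467972), Add(Pow(Add(252, Add(Add(-149, -1), -101)), Rational(1, 2)), -178200)) = Mul(825150, Add(Pow(Add(252, Add(-150, -101)), Rational(1, 2)), -178200)) = Mul(825150, Add(Pow(Add(252, -251), Rational(1, 2)), -178200)) = Mul(825150, Add(Pow(1, Rational(1, 2)), -178200)) = Mul(825150, Add(1, -178200)) = Mul(825150, -178199) = -147040904850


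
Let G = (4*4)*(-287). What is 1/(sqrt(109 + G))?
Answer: -I*sqrt(4483)/4483 ≈ -0.014935*I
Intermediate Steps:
G = -4592 (G = 16*(-287) = -4592)
1/(sqrt(109 + G)) = 1/(sqrt(109 - 4592)) = 1/(sqrt(-4483)) = 1/(I*sqrt(4483)) = -I*sqrt(4483)/4483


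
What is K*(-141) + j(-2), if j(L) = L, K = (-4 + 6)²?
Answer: -566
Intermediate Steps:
K = 4 (K = 2² = 4)
K*(-141) + j(-2) = 4*(-141) - 2 = -564 - 2 = -566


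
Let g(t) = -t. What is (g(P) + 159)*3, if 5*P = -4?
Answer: 2397/5 ≈ 479.40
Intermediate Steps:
P = -⅘ (P = (⅕)*(-4) = -⅘ ≈ -0.80000)
(g(P) + 159)*3 = (-1*(-⅘) + 159)*3 = (⅘ + 159)*3 = (799/5)*3 = 2397/5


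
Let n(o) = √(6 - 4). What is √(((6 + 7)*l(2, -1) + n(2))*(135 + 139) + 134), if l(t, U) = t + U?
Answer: √(3696 + 274*√2) ≈ 63.902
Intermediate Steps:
l(t, U) = U + t
n(o) = √2
√(((6 + 7)*l(2, -1) + n(2))*(135 + 139) + 134) = √(((6 + 7)*(-1 + 2) + √2)*(135 + 139) + 134) = √((13*1 + √2)*274 + 134) = √((13 + √2)*274 + 134) = √((3562 + 274*√2) + 134) = √(3696 + 274*√2)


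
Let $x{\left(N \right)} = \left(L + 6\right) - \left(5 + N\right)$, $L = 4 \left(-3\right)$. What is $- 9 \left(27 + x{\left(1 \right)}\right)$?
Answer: $-135$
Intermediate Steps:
$L = -12$
$x{\left(N \right)} = -11 - N$ ($x{\left(N \right)} = \left(-12 + 6\right) - \left(5 + N\right) = -6 - \left(5 + N\right) = -11 - N$)
$- 9 \left(27 + x{\left(1 \right)}\right) = - 9 \left(27 - 12\right) = \left(-9\right) 15 = -135$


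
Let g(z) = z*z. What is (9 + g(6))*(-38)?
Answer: -1710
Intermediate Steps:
g(z) = z²
(9 + g(6))*(-38) = (9 + 6²)*(-38) = (9 + 36)*(-38) = 45*(-38) = -1710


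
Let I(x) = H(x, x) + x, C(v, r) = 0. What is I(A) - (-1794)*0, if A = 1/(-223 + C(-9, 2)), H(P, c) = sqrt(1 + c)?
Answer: -1/223 + sqrt(49506)/223 ≈ 0.99327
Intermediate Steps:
A = -1/223 (A = 1/(-223 + 0) = 1/(-223) = -1/223 ≈ -0.0044843)
I(x) = x + sqrt(1 + x) (I(x) = sqrt(1 + x) + x = x + sqrt(1 + x))
I(A) - (-1794)*0 = (-1/223 + sqrt(1 - 1/223)) - (-1794)*0 = (-1/223 + sqrt(222/223)) - 1*0 = (-1/223 + sqrt(49506)/223) + 0 = -1/223 + sqrt(49506)/223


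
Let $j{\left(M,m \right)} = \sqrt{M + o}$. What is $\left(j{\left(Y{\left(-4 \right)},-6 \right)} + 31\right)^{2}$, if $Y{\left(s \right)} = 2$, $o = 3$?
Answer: $\left(31 + \sqrt{5}\right)^{2} \approx 1104.6$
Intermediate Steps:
$j{\left(M,m \right)} = \sqrt{3 + M}$ ($j{\left(M,m \right)} = \sqrt{M + 3} = \sqrt{3 + M}$)
$\left(j{\left(Y{\left(-4 \right)},-6 \right)} + 31\right)^{2} = \left(\sqrt{3 + 2} + 31\right)^{2} = \left(\sqrt{5} + 31\right)^{2} = \left(31 + \sqrt{5}\right)^{2}$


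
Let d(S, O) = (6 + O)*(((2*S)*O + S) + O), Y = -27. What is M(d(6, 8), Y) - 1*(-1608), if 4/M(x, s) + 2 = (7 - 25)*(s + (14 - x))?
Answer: 11236705/6988 ≈ 1608.0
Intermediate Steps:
d(S, O) = (6 + O)*(O + S + 2*O*S) (d(S, O) = (6 + O)*((2*O*S + S) + O) = (6 + O)*((S + 2*O*S) + O) = (6 + O)*(O + S + 2*O*S))
M(x, s) = 4/(-254 - 18*s + 18*x) (M(x, s) = 4/(-2 + (7 - 25)*(s + (14 - x))) = 4/(-2 - 18*(14 + s - x)) = 4/(-2 + (-252 - 18*s + 18*x)) = 4/(-254 - 18*s + 18*x))
M(d(6, 8), Y) - 1*(-1608) = 2/(-127 - 9*(-27) + 9*(8**2 + 6*8 + 6*6 + 2*6*8**2 + 13*8*6)) - 1*(-1608) = 2/(-127 + 243 + 9*(64 + 48 + 36 + 2*6*64 + 624)) + 1608 = 2/(-127 + 243 + 9*(64 + 48 + 36 + 768 + 624)) + 1608 = 2/(-127 + 243 + 9*1540) + 1608 = 2/(-127 + 243 + 13860) + 1608 = 2/13976 + 1608 = 2*(1/13976) + 1608 = 1/6988 + 1608 = 11236705/6988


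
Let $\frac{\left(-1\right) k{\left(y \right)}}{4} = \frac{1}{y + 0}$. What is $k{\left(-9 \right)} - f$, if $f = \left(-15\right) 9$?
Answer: $\frac{1219}{9} \approx 135.44$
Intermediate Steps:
$k{\left(y \right)} = - \frac{4}{y}$ ($k{\left(y \right)} = - \frac{4}{y + 0} = - \frac{4}{y}$)
$f = -135$
$k{\left(-9 \right)} - f = - \frac{4}{-9} - -135 = \left(-4\right) \left(- \frac{1}{9}\right) + 135 = \frac{4}{9} + 135 = \frac{1219}{9}$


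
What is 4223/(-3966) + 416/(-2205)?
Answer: -3653857/2915010 ≈ -1.2535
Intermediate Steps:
4223/(-3966) + 416/(-2205) = 4223*(-1/3966) + 416*(-1/2205) = -4223/3966 - 416/2205 = -3653857/2915010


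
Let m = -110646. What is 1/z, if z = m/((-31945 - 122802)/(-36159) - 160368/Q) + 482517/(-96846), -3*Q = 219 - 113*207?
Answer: 37152390860222/249213969088473519 ≈ 0.00014908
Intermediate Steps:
Q = 7724 (Q = -(219 - 113*207)/3 = -(219 - 23391)/3 = -1/3*(-23172) = 7724)
z = 249213969088473519/37152390860222 (z = -110646/((-31945 - 122802)/(-36159) - 160368/7724) + 482517/(-96846) = -110646/(-154747*(-1/36159) - 160368*1/7724) + 482517*(-1/96846) = -110646/(154747/36159 - 40092/1931) - 160839/32282 = -110646/(-1150870171/69823029) - 160839/32282 = -110646*(-69823029/1150870171) - 160839/32282 = 7725638866734/1150870171 - 160839/32282 = 249213969088473519/37152390860222 ≈ 6707.9)
1/z = 1/(249213969088473519/37152390860222) = 37152390860222/249213969088473519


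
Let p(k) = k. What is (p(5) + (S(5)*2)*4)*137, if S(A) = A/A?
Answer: 1781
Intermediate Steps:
S(A) = 1
(p(5) + (S(5)*2)*4)*137 = (5 + (1*2)*4)*137 = (5 + 2*4)*137 = (5 + 8)*137 = 13*137 = 1781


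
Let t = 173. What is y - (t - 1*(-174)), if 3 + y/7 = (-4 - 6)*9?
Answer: -998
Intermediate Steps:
y = -651 (y = -21 + 7*((-4 - 6)*9) = -21 + 7*(-10*9) = -21 + 7*(-90) = -21 - 630 = -651)
y - (t - 1*(-174)) = -651 - (173 - 1*(-174)) = -651 - (173 + 174) = -651 - 1*347 = -651 - 347 = -998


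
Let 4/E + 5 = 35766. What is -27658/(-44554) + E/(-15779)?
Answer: 7803328724843/12570305588863 ≈ 0.62078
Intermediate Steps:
E = 4/35761 (E = 4/(-5 + 35766) = 4/35761 ≈ 0.00011185)
-27658/(-44554) + E/(-15779) = -27658/(-44554) + (4/35761)/(-15779) = -27658*(-1/44554) + (4/35761)*(-1/15779) = 13829/22277 - 4/564272819 = 7803328724843/12570305588863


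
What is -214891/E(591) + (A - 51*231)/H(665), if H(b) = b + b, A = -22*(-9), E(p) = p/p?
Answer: -285816613/1330 ≈ -2.1490e+5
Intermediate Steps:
E(p) = 1
A = 198
H(b) = 2*b
-214891/E(591) + (A - 51*231)/H(665) = -214891/1 + (198 - 51*231)/((2*665)) = -214891*1 + (198 - 11781)/1330 = -214891 - 11583*1/1330 = -214891 - 11583/1330 = -285816613/1330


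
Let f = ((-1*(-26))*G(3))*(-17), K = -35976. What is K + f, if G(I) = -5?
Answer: -33766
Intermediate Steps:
f = 2210 (f = (-1*(-26)*(-5))*(-17) = (26*(-5))*(-17) = -130*(-17) = 2210)
K + f = -35976 + 2210 = -33766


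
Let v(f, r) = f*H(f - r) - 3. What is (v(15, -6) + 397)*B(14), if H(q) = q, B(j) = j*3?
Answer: 29778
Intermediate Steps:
B(j) = 3*j
v(f, r) = -3 + f*(f - r) (v(f, r) = f*(f - r) - 3 = -3 + f*(f - r))
(v(15, -6) + 397)*B(14) = ((-3 + 15*(15 - 1*(-6))) + 397)*(3*14) = ((-3 + 15*(15 + 6)) + 397)*42 = ((-3 + 15*21) + 397)*42 = ((-3 + 315) + 397)*42 = (312 + 397)*42 = 709*42 = 29778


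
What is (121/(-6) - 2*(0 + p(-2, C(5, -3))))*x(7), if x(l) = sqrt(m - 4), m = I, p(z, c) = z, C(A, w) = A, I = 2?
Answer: -97*I*sqrt(2)/6 ≈ -22.863*I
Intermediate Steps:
m = 2
x(l) = I*sqrt(2) (x(l) = sqrt(2 - 4) = sqrt(-2) = I*sqrt(2))
(121/(-6) - 2*(0 + p(-2, C(5, -3))))*x(7) = (121/(-6) - 2*(0 - 2))*(I*sqrt(2)) = (121*(-1/6) - 2*(-2))*(I*sqrt(2)) = (-121/6 + 4)*(I*sqrt(2)) = -97*I*sqrt(2)/6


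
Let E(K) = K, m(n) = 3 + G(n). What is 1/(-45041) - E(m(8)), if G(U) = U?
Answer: -495452/45041 ≈ -11.000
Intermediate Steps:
m(n) = 3 + n
1/(-45041) - E(m(8)) = 1/(-45041) - (3 + 8) = -1/45041 - 1*11 = -1/45041 - 11 = -495452/45041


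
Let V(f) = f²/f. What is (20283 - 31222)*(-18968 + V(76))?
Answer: 206659588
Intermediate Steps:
V(f) = f
(20283 - 31222)*(-18968 + V(76)) = (20283 - 31222)*(-18968 + 76) = -10939*(-18892) = 206659588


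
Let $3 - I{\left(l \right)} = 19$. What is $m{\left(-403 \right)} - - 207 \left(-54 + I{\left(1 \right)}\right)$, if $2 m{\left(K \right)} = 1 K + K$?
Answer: $-14893$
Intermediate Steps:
$m{\left(K \right)} = K$ ($m{\left(K \right)} = \frac{1 K + K}{2} = \frac{K + K}{2} = \frac{2 K}{2} = K$)
$I{\left(l \right)} = -16$ ($I{\left(l \right)} = 3 - 19 = -16$)
$m{\left(-403 \right)} - - 207 \left(-54 + I{\left(1 \right)}\right) = -403 - - 207 \left(-54 - 16\right) = -403 - \left(-207\right) \left(-70\right) = -403 - 14490 = -14893$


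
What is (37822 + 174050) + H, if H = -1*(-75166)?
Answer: 287038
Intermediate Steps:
H = 75166
(37822 + 174050) + H = (37822 + 174050) + 75166 = 211872 + 75166 = 287038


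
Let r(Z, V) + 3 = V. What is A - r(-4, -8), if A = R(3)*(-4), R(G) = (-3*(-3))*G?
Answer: -97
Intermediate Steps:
R(G) = 9*G
r(Z, V) = -3 + V
A = -108 (A = (9*3)*(-4) = 27*(-4) = -108)
A - r(-4, -8) = -108 - (-3 - 8) = -108 - 1*(-11) = -108 + 11 = -97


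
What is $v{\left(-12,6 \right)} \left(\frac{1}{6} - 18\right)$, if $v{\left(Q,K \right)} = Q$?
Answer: $214$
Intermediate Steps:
$v{\left(-12,6 \right)} \left(\frac{1}{6} - 18\right) = - 12 \left(\frac{1}{6} - 18\right) = \left(-12\right) \left(- \frac{107}{6}\right) = 214$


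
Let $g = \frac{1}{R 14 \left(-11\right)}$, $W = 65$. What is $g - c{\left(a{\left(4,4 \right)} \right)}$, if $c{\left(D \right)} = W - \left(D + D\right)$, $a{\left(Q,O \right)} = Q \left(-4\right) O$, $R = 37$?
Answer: $- \frac{1099715}{5698} \approx -193.0$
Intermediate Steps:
$a{\left(Q,O \right)} = - 4 O Q$ ($a{\left(Q,O \right)} = - 4 Q O = - 4 O Q$)
$g = - \frac{1}{5698}$ ($g = \frac{1}{37 \cdot 14 \left(-11\right)} = \frac{1}{518 \left(-11\right)} = \frac{1}{-5698} = - \frac{1}{5698} \approx -0.0001755$)
$c{\left(D \right)} = 65 - 2 D$ ($c{\left(D \right)} = 65 - \left(D + D\right) = 65 - 2 D$)
$g - c{\left(a{\left(4,4 \right)} \right)} = - \frac{1}{5698} - \left(65 - 2 \left(\left(-4\right) 4 \cdot 4\right)\right) = - \frac{1}{5698} - \left(65 - -128\right) = - \frac{1}{5698} - \left(65 + 128\right) = - \frac{1}{5698} - 193 = - \frac{1099715}{5698}$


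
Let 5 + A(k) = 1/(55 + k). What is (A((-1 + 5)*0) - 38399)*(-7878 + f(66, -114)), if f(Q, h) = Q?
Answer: 16500654828/55 ≈ 3.0001e+8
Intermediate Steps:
A(k) = -5 + 1/(55 + k)
(A((-1 + 5)*0) - 38399)*(-7878 + f(66, -114)) = ((-274 - 5*(-1 + 5)*0)/(55 + (-1 + 5)*0) - 38399)*(-7878 + 66) = ((-274 - 20*0)/(55 + 4*0) - 38399)*(-7812) = ((-274 - 5*0)/(55 + 0) - 38399)*(-7812) = ((-274 + 0)/55 - 38399)*(-7812) = ((1/55)*(-274) - 38399)*(-7812) = (-274/55 - 38399)*(-7812) = -2112219/55*(-7812) = 16500654828/55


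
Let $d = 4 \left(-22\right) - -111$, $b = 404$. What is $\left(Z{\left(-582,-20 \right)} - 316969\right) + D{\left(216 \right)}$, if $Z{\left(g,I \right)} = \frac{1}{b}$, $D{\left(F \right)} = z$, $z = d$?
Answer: $- \frac{128046183}{404} \approx -3.1695 \cdot 10^{5}$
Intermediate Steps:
$d = 23$ ($d = -88 + 111 = 23$)
$z = 23$
$D{\left(F \right)} = 23$
$Z{\left(g,I \right)} = \frac{1}{404}$
$\left(Z{\left(-582,-20 \right)} - 316969\right) + D{\left(216 \right)} = \left(\frac{1}{404} - 316969\right) + 23 = - \frac{128055475}{404} + 23 = - \frac{128046183}{404}$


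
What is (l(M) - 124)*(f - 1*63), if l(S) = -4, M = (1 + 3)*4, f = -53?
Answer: 14848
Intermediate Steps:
M = 16 (M = 4*4 = 16)
(l(M) - 124)*(f - 1*63) = (-4 - 124)*(-53 - 1*63) = -128*(-53 - 63) = -128*(-116) = 14848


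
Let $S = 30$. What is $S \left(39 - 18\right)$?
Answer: $630$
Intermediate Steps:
$S \left(39 - 18\right) = 30 \left(39 - 18\right) = 30 \cdot 21 = 630$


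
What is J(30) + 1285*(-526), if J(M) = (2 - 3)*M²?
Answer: -676810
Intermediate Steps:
J(M) = -M²
J(30) + 1285*(-526) = -1*30² + 1285*(-526) = -1*900 - 675910 = -900 - 675910 = -676810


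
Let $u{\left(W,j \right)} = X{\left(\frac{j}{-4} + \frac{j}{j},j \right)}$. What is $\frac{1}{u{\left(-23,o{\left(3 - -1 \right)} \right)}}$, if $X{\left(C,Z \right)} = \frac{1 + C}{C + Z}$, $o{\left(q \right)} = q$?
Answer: $4$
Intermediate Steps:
$X{\left(C,Z \right)} = \frac{1 + C}{C + Z}$
$u{\left(W,j \right)} = \frac{2 - \frac{j}{4}}{1 + \frac{3 j}{4}}$ ($u{\left(W,j \right)} = \frac{1 + \left(\frac{j}{-4} + \frac{j}{j}\right)}{\left(\frac{j}{-4} + \frac{j}{j}\right) + j} = \frac{1 + \left(j \left(- \frac{1}{4}\right) + 1\right)}{\left(j \left(- \frac{1}{4}\right) + 1\right) + j} = \frac{1 - \left(-1 + \frac{j}{4}\right)}{\left(- \frac{j}{4} + 1\right) + j} = \frac{1 - \left(-1 + \frac{j}{4}\right)}{\left(1 - \frac{j}{4}\right) + j} = \frac{2 - \frac{j}{4}}{1 + \frac{3 j}{4}}$)
$\frac{1}{u{\left(-23,o{\left(3 - -1 \right)} \right)}} = \frac{1}{\frac{1}{4 + 3 \left(3 - -1\right)} \left(8 - \left(3 - -1\right)\right)} = \frac{1}{\frac{1}{4 + 3 \left(3 + 1\right)} \left(8 - \left(3 + 1\right)\right)} = \frac{1}{\frac{1}{4 + 3 \cdot 4} \left(8 - 4\right)} = \frac{1}{\frac{1}{4 + 12} \left(8 - 4\right)} = \frac{1}{\frac{1}{16} \cdot 4} = \frac{1}{\frac{1}{4}} = 4$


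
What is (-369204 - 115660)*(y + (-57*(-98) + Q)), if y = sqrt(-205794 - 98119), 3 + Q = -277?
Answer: -2572688384 - 484864*I*sqrt(303913) ≈ -2.5727e+9 - 2.673e+8*I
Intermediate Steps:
Q = -280 (Q = -3 - 277 = -280)
y = I*sqrt(303913) (y = sqrt(-303913) = I*sqrt(303913) ≈ 551.28*I)
(-369204 - 115660)*(y + (-57*(-98) + Q)) = (-369204 - 115660)*(I*sqrt(303913) + (-57*(-98) - 280)) = -484864*(I*sqrt(303913) + (5586 - 280)) = -484864*(I*sqrt(303913) + 5306) = -484864*(5306 + I*sqrt(303913)) = -2572688384 - 484864*I*sqrt(303913)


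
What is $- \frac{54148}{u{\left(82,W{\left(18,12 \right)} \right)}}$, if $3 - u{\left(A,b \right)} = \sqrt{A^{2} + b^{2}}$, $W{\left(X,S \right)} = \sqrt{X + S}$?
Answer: $\frac{162444}{6745} + \frac{54148 \sqrt{6754}}{6745} \approx 683.84$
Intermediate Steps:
$W{\left(X,S \right)} = \sqrt{S + X}$
$u{\left(A,b \right)} = 3 - \sqrt{A^{2} + b^{2}}$
$- \frac{54148}{u{\left(82,W{\left(18,12 \right)} \right)}} = - \frac{54148}{3 - \sqrt{82^{2} + \left(\sqrt{12 + 18}\right)^{2}}} = - \frac{54148}{3 - \sqrt{6724 + \left(\sqrt{30}\right)^{2}}} = - \frac{54148}{3 - \sqrt{6724 + 30}} = - \frac{54148}{3 - \sqrt{6754}}$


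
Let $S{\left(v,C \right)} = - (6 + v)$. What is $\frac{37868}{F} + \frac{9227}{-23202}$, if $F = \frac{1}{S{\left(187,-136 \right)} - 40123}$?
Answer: $- \frac{35422175263403}{23202} \approx -1.5267 \cdot 10^{9}$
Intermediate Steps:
$S{\left(v,C \right)} = -6 - v$
$F = - \frac{1}{40316}$ ($F = \frac{1}{\left(-6 - 187\right) - 40123} = \frac{1}{-193 - 40123} = \frac{1}{-40316} = - \frac{1}{40316} \approx -2.4804 \cdot 10^{-5}$)
$\frac{37868}{F} + \frac{9227}{-23202} = \frac{37868}{- \frac{1}{40316}} + \frac{9227}{-23202} = 37868 \left(-40316\right) + 9227 \left(- \frac{1}{23202}\right) = -1526686288 - \frac{9227}{23202} = - \frac{35422175263403}{23202}$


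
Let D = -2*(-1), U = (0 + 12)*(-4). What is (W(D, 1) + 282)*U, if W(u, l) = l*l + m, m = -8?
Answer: -13200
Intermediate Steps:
U = -48 (U = 12*(-4) = -48)
D = 2
W(u, l) = -8 + l**2 (W(u, l) = l*l - 8 = l**2 - 8 = -8 + l**2)
(W(D, 1) + 282)*U = ((-8 + 1**2) + 282)*(-48) = ((-8 + 1) + 282)*(-48) = (-7 + 282)*(-48) = 275*(-48) = -13200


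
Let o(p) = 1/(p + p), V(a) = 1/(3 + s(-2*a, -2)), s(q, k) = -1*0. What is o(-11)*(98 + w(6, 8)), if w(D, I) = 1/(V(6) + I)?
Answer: -223/50 ≈ -4.4600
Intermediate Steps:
s(q, k) = 0
V(a) = 1/3 (V(a) = 1/(3 + 0) = 1/3)
w(D, I) = 1/(1/3 + I)
o(p) = 1/(2*p)
o(-11)*(98 + w(6, 8)) = ((1/2)/(-11))*(98 + 3/(1 + 3*8)) = ((1/2)*(-1/11))*(98 + 3/(1 + 24)) = -(98 + 3/25)/22 = -1/22*2453/25 = -223/50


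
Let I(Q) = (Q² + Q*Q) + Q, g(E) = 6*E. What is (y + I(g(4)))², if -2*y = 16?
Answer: 1364224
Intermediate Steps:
I(Q) = Q + 2*Q² (I(Q) = (Q² + Q²) + Q = 2*Q² + Q = Q + 2*Q²)
y = -8 (y = -½*16 = -8)
(y + I(g(4)))² = (-8 + (6*4)*(1 + 2*(6*4)))² = (-8 + 24*(1 + 2*24))² = (-8 + 24*(1 + 48))² = (-8 + 24*49)² = (-8 + 1176)² = 1168² = 1364224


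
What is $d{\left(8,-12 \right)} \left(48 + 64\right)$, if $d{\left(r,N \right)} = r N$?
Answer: $-10752$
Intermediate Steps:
$d{\left(r,N \right)} = N r$
$d{\left(8,-12 \right)} \left(48 + 64\right) = \left(-12\right) 8 \left(48 + 64\right) = \left(-96\right) 112 = -10752$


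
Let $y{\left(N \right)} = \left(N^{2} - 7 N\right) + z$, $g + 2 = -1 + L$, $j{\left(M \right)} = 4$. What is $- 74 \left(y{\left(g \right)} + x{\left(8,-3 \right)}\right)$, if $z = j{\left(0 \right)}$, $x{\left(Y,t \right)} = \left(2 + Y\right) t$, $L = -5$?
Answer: $-6956$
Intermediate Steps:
$x{\left(Y,t \right)} = t \left(2 + Y\right)$
$z = 4$
$g = -8$ ($g = -2 - 6 = -8$)
$y{\left(N \right)} = 4 + N^{2} - 7 N$ ($y{\left(N \right)} = \left(N^{2} - 7 N\right) + 4 = 4 + N^{2} - 7 N$)
$- 74 \left(y{\left(g \right)} + x{\left(8,-3 \right)}\right) = - 74 \left(\left(4 + \left(-8\right)^{2} - -56\right) - 3 \left(2 + 8\right)\right) = - 74 \left(\left(4 + 64 + 56\right) - 30\right) = - 74 \left(124 - 30\right) = \left(-74\right) 94 = -6956$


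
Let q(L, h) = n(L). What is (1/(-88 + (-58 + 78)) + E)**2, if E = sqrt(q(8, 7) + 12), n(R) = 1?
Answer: 60113/4624 - sqrt(13)/34 ≈ 12.894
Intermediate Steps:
q(L, h) = 1
E = sqrt(13) (E = sqrt(1 + 12) = sqrt(13) ≈ 3.6056)
(1/(-88 + (-58 + 78)) + E)**2 = (1/(-88 + (-58 + 78)) + sqrt(13))**2 = (1/(-88 + 20) + sqrt(13))**2 = (1/(-68) + sqrt(13))**2 = (-1/68 + sqrt(13))**2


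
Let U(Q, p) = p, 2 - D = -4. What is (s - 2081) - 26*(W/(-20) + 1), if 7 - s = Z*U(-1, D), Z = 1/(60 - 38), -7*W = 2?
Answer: -808748/385 ≈ -2100.6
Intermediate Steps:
W = -2/7 (W = -⅐*2 = -2/7 ≈ -0.28571)
D = 6 (D = 2 - 1*(-4) = 2 + 4 = 6)
Z = 1/22 ≈ 0.045455
s = 74/11 (s = 7 - 6/22 = 7 - 1*3/11 = 7 - 3/11 = 74/11 ≈ 6.7273)
(s - 2081) - 26*(W/(-20) + 1) = (74/11 - 2081) - 26*(-2/7/(-20) + 1) = -22817/11 - 26*(-2/7*(-1/20) + 1) = -22817/11 - 26*(1/70 + 1) = -22817/11 - 26*71/70 = -22817/11 - 923/35 = -808748/385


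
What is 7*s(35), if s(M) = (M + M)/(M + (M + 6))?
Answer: 245/38 ≈ 6.4474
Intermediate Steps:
s(M) = 2*M/(6 + 2*M) (s(M) = (2*M)/(M + (6 + M)) = (2*M)/(6 + 2*M) = 2*M/(6 + 2*M))
7*s(35) = 7*(35/(3 + 35)) = 7*(35/38) = 245/38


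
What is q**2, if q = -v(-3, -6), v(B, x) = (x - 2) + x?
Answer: 196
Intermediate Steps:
v(B, x) = -2 + 2*x (v(B, x) = (-2 + x) + x = -2 + 2*x)
q = 14 (q = -(-2 + 2*(-6)) = -(-2 - 12) = -1*(-14) = 14)
q**2 = 14**2 = 196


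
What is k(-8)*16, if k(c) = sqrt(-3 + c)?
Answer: 16*I*sqrt(11) ≈ 53.066*I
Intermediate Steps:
k(-8)*16 = sqrt(-3 - 8)*16 = sqrt(-11)*16 = (I*sqrt(11))*16 = 16*I*sqrt(11)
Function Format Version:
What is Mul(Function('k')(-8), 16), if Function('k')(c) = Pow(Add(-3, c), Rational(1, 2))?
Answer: Mul(16, I, Pow(11, Rational(1, 2))) ≈ Mul(53.066, I)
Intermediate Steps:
Mul(Function('k')(-8), 16) = Mul(Pow(Add(-3, -8), Rational(1, 2)), 16) = Mul(Pow(-11, Rational(1, 2)), 16) = Mul(Mul(I, Pow(11, Rational(1, 2))), 16) = Mul(16, I, Pow(11, Rational(1, 2)))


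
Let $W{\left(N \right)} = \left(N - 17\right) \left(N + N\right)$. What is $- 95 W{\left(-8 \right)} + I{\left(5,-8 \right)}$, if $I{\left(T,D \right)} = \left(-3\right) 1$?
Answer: $-38003$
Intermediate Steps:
$W{\left(N \right)} = 2 N \left(-17 + N\right)$ ($W{\left(N \right)} = \left(-17 + N\right) 2 N = 2 N \left(-17 + N\right)$)
$I{\left(T,D \right)} = -3$
$- 95 W{\left(-8 \right)} + I{\left(5,-8 \right)} = - 95 \cdot 2 \left(-8\right) \left(-17 - 8\right) - 3 = - 95 \cdot 2 \left(-8\right) \left(-25\right) - 3 = \left(-95\right) 400 - 3 = -38000 - 3 = -38003$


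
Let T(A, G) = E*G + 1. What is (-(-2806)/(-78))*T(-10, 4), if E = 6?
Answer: -35075/39 ≈ -899.36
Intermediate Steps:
T(A, G) = 1 + 6*G (T(A, G) = 6*G + 1 = 1 + 6*G)
(-(-2806)/(-78))*T(-10, 4) = (-(-2806)/(-78))*(1 + 6*4) = (-(-2806)*(-1)/78)*(1 + 24) = -46*61/78*25 = -1403/39*25 = -35075/39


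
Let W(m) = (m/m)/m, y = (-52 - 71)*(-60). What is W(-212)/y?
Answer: -1/1564560 ≈ -6.3916e-7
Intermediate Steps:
y = 7380 (y = -123*(-60) = 7380)
W(m) = 1/m
W(-212)/y = 1/(-212*7380) = -1/212*1/7380 = -1/1564560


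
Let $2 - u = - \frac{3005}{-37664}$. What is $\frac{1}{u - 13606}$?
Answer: $- \frac{37664}{512384061} \approx -7.3507 \cdot 10^{-5}$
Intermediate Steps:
$u = \frac{72323}{37664}$ ($u = 2 - - \frac{3005}{-37664} = 2 - \left(-3005\right) \left(- \frac{1}{37664}\right) = 2 - \frac{3005}{37664} = \frac{72323}{37664} \approx 1.9202$)
$\frac{1}{u - 13606} = \frac{1}{\frac{72323}{37664} - 13606} = \frac{1}{- \frac{512384061}{37664}} = - \frac{37664}{512384061}$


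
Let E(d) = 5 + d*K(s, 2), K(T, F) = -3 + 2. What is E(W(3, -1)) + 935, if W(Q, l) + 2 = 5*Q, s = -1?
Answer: 927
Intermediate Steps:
W(Q, l) = -2 + 5*Q
K(T, F) = -1
E(d) = 5 - d (E(d) = 5 + d*(-1) = 5 - d)
E(W(3, -1)) + 935 = (5 - (-2 + 5*3)) + 935 = (5 - (-2 + 15)) + 935 = (5 - 1*13) + 935 = (5 - 13) + 935 = -8 + 935 = 927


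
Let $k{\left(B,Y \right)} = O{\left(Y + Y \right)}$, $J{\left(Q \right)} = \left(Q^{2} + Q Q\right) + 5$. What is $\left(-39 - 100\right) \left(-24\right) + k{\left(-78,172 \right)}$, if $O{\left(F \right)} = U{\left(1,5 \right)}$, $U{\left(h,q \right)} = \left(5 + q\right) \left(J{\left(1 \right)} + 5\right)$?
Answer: $3456$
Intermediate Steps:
$J{\left(Q \right)} = 5 + 2 Q^{2}$ ($J{\left(Q \right)} = \left(Q^{2} + Q^{2}\right) + 5 = 2 Q^{2} + 5 = 5 + 2 Q^{2}$)
$U{\left(h,q \right)} = 60 + 12 q$ ($U{\left(h,q \right)} = \left(5 + q\right) \left(\left(5 + 2 \cdot 1^{2}\right) + 5\right) = \left(5 + q\right) \left(\left(5 + 2 \cdot 1\right) + 5\right) = \left(5 + q\right) \left(\left(5 + 2\right) + 5\right) = \left(5 + q\right) \left(7 + 5\right) = \left(5 + q\right) 12 = 60 + 12 q$)
$O{\left(F \right)} = 120$ ($O{\left(F \right)} = 60 + 12 \cdot 5 = 60 + 60 = 120$)
$k{\left(B,Y \right)} = 120$
$\left(-39 - 100\right) \left(-24\right) + k{\left(-78,172 \right)} = \left(-39 - 100\right) \left(-24\right) + 120 = \left(-139\right) \left(-24\right) + 120 = 3336 + 120 = 3456$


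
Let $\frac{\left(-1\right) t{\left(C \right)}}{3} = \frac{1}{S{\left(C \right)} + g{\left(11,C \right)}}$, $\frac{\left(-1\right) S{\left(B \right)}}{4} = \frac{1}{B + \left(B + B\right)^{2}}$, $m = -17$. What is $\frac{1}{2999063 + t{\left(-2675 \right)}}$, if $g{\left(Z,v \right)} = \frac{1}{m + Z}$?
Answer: $\frac{28619849}{85833245358337} \approx 3.3344 \cdot 10^{-7}$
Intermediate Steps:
$S{\left(B \right)} = - \frac{4}{B + 4 B^{2}}$ ($S{\left(B \right)} = - \frac{4}{B + \left(B + B\right)^{2}} = - \frac{4}{B + \left(2 B\right)^{2}} = - \frac{4}{B + 4 B^{2}}$)
$g{\left(Z,v \right)} = \frac{1}{-17 + Z}$
$t{\left(C \right)} = - \frac{3}{- \frac{1}{6} - \frac{4}{C \left(1 + 4 C\right)}}$ ($t{\left(C \right)} = - \frac{3}{- \frac{4}{C \left(1 + 4 C\right)} + \frac{1}{-17 + 11}} = - \frac{3}{- \frac{4}{C \left(1 + 4 C\right)} + \frac{1}{-6}} = - \frac{3}{- \frac{4}{C \left(1 + 4 C\right)} - \frac{1}{6}} = - \frac{3}{- \frac{1}{6} - \frac{4}{C \left(1 + 4 C\right)}}$)
$\frac{1}{2999063 + t{\left(-2675 \right)}} = \frac{1}{2999063 + 18 \left(-2675\right) \frac{1}{24 - 2675 + 4 \left(-2675\right)^{2}} \left(1 + 4 \left(-2675\right)\right)} = \frac{1}{2999063 + 18 \left(-2675\right) \frac{1}{24 - 2675 + 4 \cdot 7155625} \left(1 - 10700\right)} = \frac{1}{2999063 + 18 \left(-2675\right) \frac{1}{24 - 2675 + 28622500} \left(-10699\right)} = \frac{1}{2999063 + 18 \left(-2675\right) \frac{1}{28619849} \left(-10699\right)} = \frac{1}{2999063 + \frac{515156850}{28619849}} = \frac{1}{\frac{85833245358337}{28619849}} = \frac{28619849}{85833245358337}$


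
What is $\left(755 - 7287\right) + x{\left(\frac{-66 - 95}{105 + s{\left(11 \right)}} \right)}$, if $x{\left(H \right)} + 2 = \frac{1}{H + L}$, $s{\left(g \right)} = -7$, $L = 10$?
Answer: $- \frac{764464}{117} \approx -6533.9$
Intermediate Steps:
$x{\left(H \right)} = -2 + \frac{1}{10 + H}$ ($x{\left(H \right)} = -2 + \frac{1}{H + 10} = -2 + \frac{1}{10 + H}$)
$\left(755 - 7287\right) + x{\left(\frac{-66 - 95}{105 + s{\left(11 \right)}} \right)} = \left(755 - 7287\right) + \frac{-19 - 2 \frac{-66 - 95}{105 - 7}}{10 + \frac{-66 - 95}{105 - 7}} = \left(755 - 7287\right) + \frac{-19 - 2 \left(- \frac{161}{98}\right)}{10 - \frac{161}{98}} = -6532 + \frac{-19 - 2 \left(\left(-161\right) \frac{1}{98}\right)}{10 - \frac{23}{14}} = -6532 + \frac{-19 - - \frac{23}{7}}{10 - \frac{23}{14}} = -6532 + \frac{-19 + \frac{23}{7}}{\frac{117}{14}} = -6532 + \frac{14}{117} \left(- \frac{110}{7}\right) = -6532 - \frac{220}{117} = - \frac{764464}{117}$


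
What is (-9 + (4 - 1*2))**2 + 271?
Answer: 320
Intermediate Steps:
(-9 + (4 - 1*2))**2 + 271 = (-9 + (4 - 2))**2 + 271 = (-9 + 2)**2 + 271 = (-7)**2 + 271 = 49 + 271 = 320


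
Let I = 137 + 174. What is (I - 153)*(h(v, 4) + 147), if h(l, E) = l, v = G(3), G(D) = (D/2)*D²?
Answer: 25359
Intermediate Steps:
G(D) = D³/2 (G(D) = (D*(½))*D² = (D/2)*D² = D³/2)
I = 311
v = 27/2 (v = (½)*3³ = (½)*27 = 27/2 ≈ 13.500)
(I - 153)*(h(v, 4) + 147) = (311 - 153)*(27/2 + 147) = 158*(321/2) = 25359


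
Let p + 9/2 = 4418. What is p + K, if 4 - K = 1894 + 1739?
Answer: 1569/2 ≈ 784.50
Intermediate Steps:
p = 8827/2 (p = -9/2 + 4418 = 8827/2 ≈ 4413.5)
K = -3629 (K = 4 - (1894 + 1739) = 4 - 1*3633 = 4 - 3633 = -3629)
p + K = 8827/2 - 3629 = 1569/2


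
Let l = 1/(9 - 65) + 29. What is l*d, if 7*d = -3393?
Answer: -5506839/392 ≈ -14048.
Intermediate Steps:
d = -3393/7 (d = (⅐)*(-3393) = -3393/7 ≈ -484.71)
l = 1623/56 (l = 1/(-56) + 29 = -1/56 + 29 = 1623/56 ≈ 28.982)
l*d = (1623/56)*(-3393/7) = -5506839/392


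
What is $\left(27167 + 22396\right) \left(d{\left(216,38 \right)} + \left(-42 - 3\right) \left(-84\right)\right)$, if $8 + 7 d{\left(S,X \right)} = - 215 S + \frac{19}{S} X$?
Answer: $- \frac{11885994901}{84} \approx -1.415 \cdot 10^{8}$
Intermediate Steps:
$d{\left(S,X \right)} = - \frac{8}{7} - \frac{215 S}{7} + \frac{19 X}{7 S}$ ($d{\left(S,X \right)} = - \frac{8}{7} + \frac{- 215 S + \frac{19}{S} X}{7} = - \frac{8}{7} + \frac{- 215 S + \frac{19 X}{S}}{7} = - \frac{8}{7} - \left(\frac{215 S}{7} - \frac{19 X}{7 S}\right) = - \frac{8}{7} - \frac{215 S}{7} + \frac{19 X}{7 S}$)
$\left(27167 + 22396\right) \left(d{\left(216,38 \right)} + \left(-42 - 3\right) \left(-84\right)\right) = \left(27167 + 22396\right) \left(\frac{19 \cdot 38 - 216 \left(8 + 215 \cdot 216\right)}{7 \cdot 216} + \left(-42 - 3\right) \left(-84\right)\right) = 49563 \left(\frac{1}{7} \cdot \frac{1}{216} \left(722 - 216 \left(8 + 46440\right)\right) - -3780\right) = 49563 \left(\frac{1}{7} \cdot \frac{1}{216} \left(722 - 216 \cdot 46448\right) + 3780\right) = 49563 \left(\frac{1}{7} \cdot \frac{1}{216} \left(722 - 10032768\right) + 3780\right) = 49563 \left(\frac{1}{7} \cdot \frac{1}{216} \left(-10032046\right) + 3780\right) = 49563 \left(- \frac{5016023}{756} + 3780\right) = 49563 \left(- \frac{2158343}{756}\right) = - \frac{11885994901}{84}$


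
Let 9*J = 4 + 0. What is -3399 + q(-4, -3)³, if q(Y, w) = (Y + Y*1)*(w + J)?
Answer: 3751633/729 ≈ 5146.3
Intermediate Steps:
J = 4/9 (J = (4 + 0)/9 = (⅑)*4 = 4/9 ≈ 0.44444)
q(Y, w) = 2*Y*(4/9 + w) (q(Y, w) = (Y + Y*1)*(w + 4/9) = (Y + Y)*(4/9 + w) = (2*Y)*(4/9 + w) = 2*Y*(4/9 + w))
-3399 + q(-4, -3)³ = -3399 + ((2/9)*(-4)*(4 + 9*(-3)))³ = -3399 + ((2/9)*(-4)*(4 - 27))³ = -3399 + ((2/9)*(-4)*(-23))³ = -3399 + (184/9)³ = -3399 + 6229504/729 = 3751633/729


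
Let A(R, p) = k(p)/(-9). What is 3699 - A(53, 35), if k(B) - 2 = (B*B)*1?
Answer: 11506/3 ≈ 3835.3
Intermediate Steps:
k(B) = 2 + B² (k(B) = 2 + (B*B)*1 = 2 + B²*1 = 2 + B²)
A(R, p) = -2/9 - p²/9 (A(R, p) = (2 + p²)/(-9) = (2 + p²)*(-⅑) = -2/9 - p²/9)
3699 - A(53, 35) = 3699 - (-2/9 - ⅑*35²) = 3699 - (-2/9 - ⅑*1225) = 3699 - (-2/9 - 1225/9) = 3699 - 1*(-409/3) = 3699 + 409/3 = 11506/3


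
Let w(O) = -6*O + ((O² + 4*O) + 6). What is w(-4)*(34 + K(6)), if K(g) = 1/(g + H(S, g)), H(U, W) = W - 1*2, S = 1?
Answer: 1023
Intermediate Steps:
H(U, W) = -2 + W (H(U, W) = W - 2 = -2 + W)
K(g) = 1/(-2 + 2*g) (K(g) = 1/(g + (-2 + g)) = 1/(-2 + 2*g))
w(O) = 6 + O² - 2*O (w(O) = -6*O + (6 + O² + 4*O) = 6 + O² - 2*O)
w(-4)*(34 + K(6)) = (6 + (-4)² - 2*(-4))*(34 + 1/(2*(-1 + 6))) = (6 + 16 + 8)*(34 + (½)/5) = 30*(34 + (½)*(⅕)) = 30*(34 + ⅒) = 30*(341/10) = 1023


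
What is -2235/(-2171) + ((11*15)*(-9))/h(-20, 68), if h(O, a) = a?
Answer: -3071955/147628 ≈ -20.809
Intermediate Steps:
-2235/(-2171) + ((11*15)*(-9))/h(-20, 68) = -2235/(-2171) + ((11*15)*(-9))/68 = -2235*(-1/2171) + (165*(-9))*(1/68) = 2235/2171 - 1485*1/68 = 2235/2171 - 1485/68 = -3071955/147628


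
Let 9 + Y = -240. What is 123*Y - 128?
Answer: -30755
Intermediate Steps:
Y = -249 (Y = -9 - 240 = -249)
123*Y - 128 = 123*(-249) - 128 = -30627 - 128 = -30755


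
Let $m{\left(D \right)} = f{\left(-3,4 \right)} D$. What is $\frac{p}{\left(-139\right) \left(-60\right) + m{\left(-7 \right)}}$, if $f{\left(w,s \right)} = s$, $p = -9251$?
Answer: $- \frac{9251}{8312} \approx -1.113$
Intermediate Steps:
$m{\left(D \right)} = 4 D$
$\frac{p}{\left(-139\right) \left(-60\right) + m{\left(-7 \right)}} = - \frac{9251}{\left(-139\right) \left(-60\right) + 4 \left(-7\right)} = - \frac{9251}{8340 - 28} = - \frac{9251}{8312}$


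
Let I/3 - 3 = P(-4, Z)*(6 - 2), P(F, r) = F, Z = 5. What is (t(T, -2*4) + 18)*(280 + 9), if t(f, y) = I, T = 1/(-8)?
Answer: -6069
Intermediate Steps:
T = -1/8 ≈ -0.12500
I = -39 (I = 9 + 3*(-4*(6 - 2)) = 9 + 3*(-4*4) = 9 + 3*(-16) = 9 - 48 = -39)
t(f, y) = -39
(t(T, -2*4) + 18)*(280 + 9) = (-39 + 18)*(280 + 9) = -21*289 = -6069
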